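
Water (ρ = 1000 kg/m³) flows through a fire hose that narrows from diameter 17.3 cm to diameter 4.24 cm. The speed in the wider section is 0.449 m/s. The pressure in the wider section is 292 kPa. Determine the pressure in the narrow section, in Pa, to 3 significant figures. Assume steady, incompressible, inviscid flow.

P₂ ≈ 264000 Pa

By continuity, v₂ = v₁·A₁/A₂ = 0.449·(235/14.1) = 7.47 m/s.
With no height change, Bernoulli's equation is P₁ + ½ρv₁² = P₂ + ½ρv₂².
P₂ = P₁ − ½ρ(v₂² − v₁²) = 292000 − ½·1000·(7.47² − 0.449²) = 292000 − 27800 = 264000 Pa.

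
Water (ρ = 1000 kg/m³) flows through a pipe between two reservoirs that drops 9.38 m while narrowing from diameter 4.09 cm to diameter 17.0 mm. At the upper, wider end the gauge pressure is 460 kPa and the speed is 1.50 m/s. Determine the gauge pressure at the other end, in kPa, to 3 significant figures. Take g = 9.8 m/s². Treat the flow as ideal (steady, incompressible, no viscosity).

By continuity, v₂ = v₁·A₁/A₂ = 1.50·(13.1/2.27) = 8.68 m/s.
Applying Bernoulli between the two ends and solving for P₂: P₂ = P₁ + ½ρ(v₁² − v₂²) − ρgΔh.
P₂ = 460000 + ½·1000·(1.50² − 8.68²) − 1000·9.8·(−9.38) = 460000 + (-36600) − (-91900) = 515000 Pa.

515 kPa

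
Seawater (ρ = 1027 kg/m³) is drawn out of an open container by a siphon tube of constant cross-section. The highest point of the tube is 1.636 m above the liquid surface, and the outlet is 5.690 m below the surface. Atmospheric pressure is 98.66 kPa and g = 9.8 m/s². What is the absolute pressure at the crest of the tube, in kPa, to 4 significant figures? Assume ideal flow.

From the surface to the outlet (both open to atmosphere, surface at rest): v = √(2g·h_out) = √(2·9.8·5.690) = 10.56 m/s.
The bore is uniform, so the speed at the crest is the same v. Bernoulli surface→crest: P_atm = P_top + ½ρv² + ρg·h_top.
P_top = 98660 − ½·1027·10.56² − 1027·9.8·1.636 = 24930 Pa.

P_top = 24.93 kPa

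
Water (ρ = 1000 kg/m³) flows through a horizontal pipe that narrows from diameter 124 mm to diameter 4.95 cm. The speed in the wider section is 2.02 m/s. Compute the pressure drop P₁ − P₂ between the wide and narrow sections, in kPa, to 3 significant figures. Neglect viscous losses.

ΔP ≈ 78.3 kPa

Mass conservation (A₁v₁ = A₂v₂) gives v₂ = 2.02 × 121/19.2 = 12.7 m/s.
The pipe is horizontal, so Bernoulli reduces to P₁ + ½ρv₁² = P₂ + ½ρv₂².
P₁ − P₂ = ½·1000·(12.7² − 2.02²) = ½·1000·157 = 78300 Pa.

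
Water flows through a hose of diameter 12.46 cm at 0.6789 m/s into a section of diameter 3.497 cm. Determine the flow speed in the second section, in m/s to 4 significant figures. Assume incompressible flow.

The volume flow rate is constant, so v₂ = (A₁/A₂)v₁ = (121.9/9.605)·0.6789 = 8.619 m/s.

v₂ = 8.619 m/s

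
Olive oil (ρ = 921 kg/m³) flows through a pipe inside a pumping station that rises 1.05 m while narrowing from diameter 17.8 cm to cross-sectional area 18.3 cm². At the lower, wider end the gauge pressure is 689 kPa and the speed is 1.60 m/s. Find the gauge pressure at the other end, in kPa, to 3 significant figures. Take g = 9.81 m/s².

P₂ ≈ 463 kPa

The volume flow rate is constant, so v₂ = (A₁/A₂)v₁ = (249/18.3)·1.60 = 21.8 m/s.
Applying Bernoulli between the two ends and solving for P₂: P₂ = P₁ + ½ρ(v₁² − v₂²) − ρgΔh.
P₂ = 689000 + ½·921·(1.60² − 21.8²) − 921·9.81·(+1.05) = 689000 + (-217000) − (9490) = 463000 Pa.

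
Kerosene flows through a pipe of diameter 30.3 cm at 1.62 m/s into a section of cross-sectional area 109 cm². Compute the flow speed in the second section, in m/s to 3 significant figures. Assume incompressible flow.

Mass conservation (A₁v₁ = A₂v₂) gives v₂ = 1.62 × 721/109 = 10.7 m/s.

v₂ ≈ 10.7 m/s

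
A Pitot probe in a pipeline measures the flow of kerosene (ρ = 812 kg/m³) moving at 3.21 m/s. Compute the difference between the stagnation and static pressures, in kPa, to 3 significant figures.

4.18 kPa

At the stagnation point the flow is brought to rest, so Bernoulli gives P_stag − P_static = ½ρv².
ΔP = ½·812·3.21² = 4180 Pa.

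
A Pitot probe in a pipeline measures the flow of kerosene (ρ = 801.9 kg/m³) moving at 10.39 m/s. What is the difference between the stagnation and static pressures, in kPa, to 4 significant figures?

At the stagnation point the flow is brought to rest, so Bernoulli gives P_stag − P_static = ½ρv².
ΔP = ½·801.9·10.39² = 43280 Pa.

ΔP = 43.28 kPa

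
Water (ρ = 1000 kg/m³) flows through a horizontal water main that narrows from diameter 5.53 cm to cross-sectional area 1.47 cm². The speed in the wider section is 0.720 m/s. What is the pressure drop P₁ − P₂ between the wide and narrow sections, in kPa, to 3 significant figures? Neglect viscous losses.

ΔP ≈ 68.9 kPa

Continuity gives A₁v₁ = A₂v₂, so v₂ = (24.0 cm²)/(1.47 cm²) × 0.720 m/s = 11.8 m/s.
With no height change, Bernoulli's equation is P₁ + ½ρv₁² = P₂ + ½ρv₂².
P₁ − P₂ = ½·1000·(11.8² − 0.720²) = ½·1000·138 = 68900 Pa.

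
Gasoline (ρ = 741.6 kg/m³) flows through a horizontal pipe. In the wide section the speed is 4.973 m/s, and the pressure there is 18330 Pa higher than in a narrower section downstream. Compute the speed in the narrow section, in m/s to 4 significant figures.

v₂ ≈ 8.612 m/s

Horizontal Bernoulli: P₁ + ½ρv₁² = P₂ + ½ρv₂², so v₂² = v₁² + 2(P₁ − P₂)/ρ.
v₂ = √(4.973² + 2·18330/741.6) = √(24.73 + 49.43) = 8.612 m/s.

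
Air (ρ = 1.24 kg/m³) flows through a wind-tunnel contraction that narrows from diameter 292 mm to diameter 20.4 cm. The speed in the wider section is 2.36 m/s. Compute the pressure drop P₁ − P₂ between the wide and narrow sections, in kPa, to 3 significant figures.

The volume flow rate is constant, so v₂ = (A₁/A₂)v₁ = (670/327)·2.36 = 4.84 m/s.
Bernoulli (h₁ = h₂): P₁ − P₂ = ½ρ(v₂² − v₁²).
P₁ − P₂ = ½·1.24·(4.84² − 2.36²) = ½·1.24·17.8 = 11.0 Pa.

0.0110 kPa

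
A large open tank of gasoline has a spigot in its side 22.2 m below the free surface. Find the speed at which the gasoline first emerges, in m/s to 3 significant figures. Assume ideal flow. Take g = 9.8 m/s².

v ≈ 20.9 m/s

With the surface at rest and both surface and jet at atmospheric pressure, Bernoulli gives ρg h = ½ρv², so v = √(2gh) = √(2·9.8·22.2) = 20.9 m/s.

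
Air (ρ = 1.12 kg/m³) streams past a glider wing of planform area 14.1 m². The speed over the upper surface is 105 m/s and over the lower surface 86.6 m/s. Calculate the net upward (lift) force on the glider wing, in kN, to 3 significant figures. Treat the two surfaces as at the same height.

27.8 kN

The faster flow above has the lower pressure; Bernoulli (same height) gives ΔP = ½ρ(v_up² − v_low²).
ΔP = ½·1.12·(105² − 86.6²) = 1970 Pa.
Lift = ΔP · A = 1970 × 14.1 = 27800 N.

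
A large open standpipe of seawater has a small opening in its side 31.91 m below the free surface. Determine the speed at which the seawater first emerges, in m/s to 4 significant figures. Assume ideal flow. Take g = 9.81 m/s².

Bernoulli from surface to hole (P equal, v_surface ≈ 0): v = √(2gh) = √(2×9.81×31.91) = 25.02 m/s.

v ≈ 25.02 m/s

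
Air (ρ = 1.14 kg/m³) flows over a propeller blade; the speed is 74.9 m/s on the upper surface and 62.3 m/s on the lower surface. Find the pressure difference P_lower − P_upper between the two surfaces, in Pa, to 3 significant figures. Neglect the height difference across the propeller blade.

ΔP = 985 Pa

With negligible Δh, P + ½ρv² is constant, so P_low − P_up = ½ρ(v_up² − v_low²).
ΔP = ½·1.14·(74.9² − 62.3²) = 985 Pa.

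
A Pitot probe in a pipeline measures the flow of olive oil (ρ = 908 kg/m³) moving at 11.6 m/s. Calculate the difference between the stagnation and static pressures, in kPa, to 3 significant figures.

At the stagnation point the flow is brought to rest, so Bernoulli gives P_stag − P_static = ½ρv².
ΔP = ½·908·11.6² = 61100 Pa.

ΔP ≈ 61.1 kPa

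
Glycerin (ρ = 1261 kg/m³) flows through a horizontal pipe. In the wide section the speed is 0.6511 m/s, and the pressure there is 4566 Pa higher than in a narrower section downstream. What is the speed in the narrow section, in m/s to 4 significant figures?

2.769 m/s

Horizontal Bernoulli: P₁ + ½ρv₁² = P₂ + ½ρv₂², so v₂² = v₁² + 2(P₁ − P₂)/ρ.
v₂ = √(0.6511² + 2·4566/1261) = √(0.4239 + 7.242) = 2.769 m/s.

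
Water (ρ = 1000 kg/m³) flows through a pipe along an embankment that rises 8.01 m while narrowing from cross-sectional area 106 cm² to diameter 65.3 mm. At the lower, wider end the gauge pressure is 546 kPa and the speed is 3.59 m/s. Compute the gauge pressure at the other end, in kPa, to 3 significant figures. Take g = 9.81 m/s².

P₂ ≈ 409 kPa

Mass conservation (A₁v₁ = A₂v₂) gives v₂ = 3.59 × 106/33.5 = 11.4 m/s.
Applying Bernoulli between the two ends and solving for P₂: P₂ = P₁ + ½ρ(v₁² − v₂²) − ρgΔh.
P₂ = 546000 + ½·1000·(3.59² − 11.4²) − 1000·9.81·(+8.01) = 546000 + (-58100) − (78600) = 409000 Pa.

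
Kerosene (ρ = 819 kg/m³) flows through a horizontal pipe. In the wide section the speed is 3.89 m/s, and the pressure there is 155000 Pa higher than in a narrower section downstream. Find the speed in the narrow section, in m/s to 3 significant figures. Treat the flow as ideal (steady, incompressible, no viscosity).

v₂ ≈ 19.8 m/s

With h₁ = h₂, rearranging Bernoulli gives v₂ = √(v₁² + 2ΔP/ρ).
v₂ = √(3.89² + 2·155000/819) = √(15.1 + 379) = 19.8 m/s.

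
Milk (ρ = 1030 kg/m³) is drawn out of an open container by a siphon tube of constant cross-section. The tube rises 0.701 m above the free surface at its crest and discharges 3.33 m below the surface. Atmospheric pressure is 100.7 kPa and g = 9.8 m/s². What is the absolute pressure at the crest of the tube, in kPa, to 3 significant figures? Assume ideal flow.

The outlet speed comes from Torricelli: v = √(2g·3.33) = 8.08 m/s.
With constant cross-section the crest speed equals v; applying Bernoulli from the surface up to the crest, P_top = P_atm − ½ρv² − ρg·h_top.
P_top = 100700 − ½·1030·8.08² − 1030·9.8·0.701 = 60000 Pa.

P_top = 60.0 kPa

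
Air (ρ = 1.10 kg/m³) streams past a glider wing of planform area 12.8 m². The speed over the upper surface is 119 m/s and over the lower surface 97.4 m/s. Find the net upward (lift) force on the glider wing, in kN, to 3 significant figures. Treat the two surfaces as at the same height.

The faster flow above has the lower pressure; Bernoulli (same height) gives ΔP = ½ρ(v_up² − v_low²).
ΔP = ½·1.10·(119² − 97.4²) = 2570 Pa.
Lift = ΔP · A = 2570 × 12.8 = 32900 N.

F ≈ 32.9 kN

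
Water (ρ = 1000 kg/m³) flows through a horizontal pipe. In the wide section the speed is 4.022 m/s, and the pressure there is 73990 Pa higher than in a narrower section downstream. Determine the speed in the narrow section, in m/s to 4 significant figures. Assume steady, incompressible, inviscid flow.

With h₁ = h₂, rearranging Bernoulli gives v₂ = √(v₁² + 2ΔP/ρ).
v₂ = √(4.022² + 2·73990/1000) = √(16.18 + 148.0) = 12.81 m/s.

12.81 m/s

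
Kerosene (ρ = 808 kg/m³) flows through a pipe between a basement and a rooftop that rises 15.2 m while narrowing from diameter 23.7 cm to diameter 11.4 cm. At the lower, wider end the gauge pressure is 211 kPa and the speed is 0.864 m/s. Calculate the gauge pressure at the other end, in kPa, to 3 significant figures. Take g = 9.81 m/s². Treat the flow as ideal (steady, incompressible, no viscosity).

The volume flow rate is constant, so v₂ = (A₁/A₂)v₁ = (441/102)·0.864 = 3.73 m/s.
Energy conservation along the streamline gives P₂ = P₁ − ½ρ(v₂² − v₁²) − ρg(h₂ − h₁).
P₂ = 211000 + ½·808·(0.864² − 3.73²) − 808·9.81·(+15.2) = 211000 + (-5330) − (120000) = 85200 Pa.

85.2 kPa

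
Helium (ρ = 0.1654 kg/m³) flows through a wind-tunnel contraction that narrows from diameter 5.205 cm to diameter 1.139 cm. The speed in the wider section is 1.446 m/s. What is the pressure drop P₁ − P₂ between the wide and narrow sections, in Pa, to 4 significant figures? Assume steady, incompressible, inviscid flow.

ΔP = 75.24 Pa

The volume flow rate is constant, so v₂ = (A₁/A₂)v₁ = (21.28/1.019)·1.446 = 30.20 m/s.
With no height change, Bernoulli's equation is P₁ + ½ρv₁² = P₂ + ½ρv₂².
P₁ − P₂ = ½·0.1654·(30.20² − 1.446²) = ½·0.1654·909.8 = 75.24 Pa.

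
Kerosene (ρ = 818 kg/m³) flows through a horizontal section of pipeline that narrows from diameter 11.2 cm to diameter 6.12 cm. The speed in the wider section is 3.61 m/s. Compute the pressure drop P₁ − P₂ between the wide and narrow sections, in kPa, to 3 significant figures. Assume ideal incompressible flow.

By continuity, v₂ = v₁·A₁/A₂ = 3.61·(98.5/29.4) = 12.1 m/s.
The pipe is horizontal, so Bernoulli reduces to P₁ + ½ρv₁² = P₂ + ½ρv₂².
P₁ − P₂ = ½·818·(12.1² − 3.61²) = ½·818·133 = 54500 Pa.

ΔP ≈ 54.5 kPa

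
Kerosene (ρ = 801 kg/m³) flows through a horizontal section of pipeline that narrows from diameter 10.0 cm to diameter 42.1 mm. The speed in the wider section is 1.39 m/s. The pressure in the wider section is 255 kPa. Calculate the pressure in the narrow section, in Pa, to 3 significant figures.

P₂ ≈ 231000 Pa

By continuity, v₂ = v₁·A₁/A₂ = 1.39·(78.5/13.9) = 7.84 m/s.
With no height change, Bernoulli's equation is P₁ + ½ρv₁² = P₂ + ½ρv₂².
P₂ = P₁ − ½ρ(v₂² − v₁²) = 255000 − ½·801·(7.84² − 1.39²) = 255000 − 23900 = 231000 Pa.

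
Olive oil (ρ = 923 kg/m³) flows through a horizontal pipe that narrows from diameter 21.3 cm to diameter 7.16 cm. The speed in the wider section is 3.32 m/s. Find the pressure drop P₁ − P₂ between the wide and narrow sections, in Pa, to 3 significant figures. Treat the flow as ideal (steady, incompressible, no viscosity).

Continuity gives A₁v₁ = A₂v₂, so v₂ = (356 cm²)/(40.3 cm²) × 3.32 m/s = 29.4 m/s.
Along the horizontal streamline, P + ½ρv² is constant.
P₁ − P₂ = ½·923·(29.4² − 3.32²) = ½·923·852 = 393000 Pa.

ΔP ≈ 393000 Pa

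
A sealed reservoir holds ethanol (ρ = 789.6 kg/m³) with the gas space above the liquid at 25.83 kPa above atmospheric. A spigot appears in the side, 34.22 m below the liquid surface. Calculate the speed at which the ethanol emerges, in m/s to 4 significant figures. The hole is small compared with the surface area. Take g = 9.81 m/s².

v = 27.14 m/s

Take point 1 at the surface (v₁ ≈ 0) and point 2 at the hole (at atmospheric pressure). Bernoulli: P₁ + ρg h = P_atm + ½ρv₂².
With P₁ − P_atm = 25830 Pa, v₂ = √(2gh + 2ΔP/ρ) = √(2·9.81·34.22 + 2·25830/789.6) = 27.14 m/s.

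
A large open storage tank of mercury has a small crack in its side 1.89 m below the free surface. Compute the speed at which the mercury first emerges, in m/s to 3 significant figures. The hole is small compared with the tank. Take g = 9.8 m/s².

v ≈ 6.09 m/s

With the surface at rest and both surface and jet at atmospheric pressure, Bernoulli gives ρg h = ½ρv², so v = √(2gh) = √(2·9.8·1.89) = 6.09 m/s.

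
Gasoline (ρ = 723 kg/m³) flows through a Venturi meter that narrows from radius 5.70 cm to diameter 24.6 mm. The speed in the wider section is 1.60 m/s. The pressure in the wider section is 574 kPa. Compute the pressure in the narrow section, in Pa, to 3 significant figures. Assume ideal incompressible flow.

148000 Pa

Mass conservation (A₁v₁ = A₂v₂) gives v₂ = 1.60 × 102/4.75 = 34.4 m/s.
The pipe is horizontal, so Bernoulli reduces to P₁ + ½ρv₁² = P₂ + ½ρv₂².
P₂ = P₁ − ½ρ(v₂² − v₁²) = 574000 − ½·723·(34.4² − 1.60²) = 574000 − 426000 = 148000 Pa.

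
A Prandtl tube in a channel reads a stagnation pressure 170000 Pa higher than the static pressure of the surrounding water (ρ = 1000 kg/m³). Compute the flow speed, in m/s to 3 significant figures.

At the stagnation point the flow is brought to rest, so Bernoulli gives P_stag − P_static = ½ρv².
v = √(2ΔP/ρ) = √(2·170000/1000) = 18.4 m/s.

18.4 m/s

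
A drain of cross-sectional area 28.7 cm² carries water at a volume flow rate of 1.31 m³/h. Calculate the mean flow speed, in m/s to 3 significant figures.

Q = 1.31 m³/h = 0.000364 m³/s.
v = Q/A = 0.000364 / 0.00287 = 0.127 m/s.

v ≈ 0.127 m/s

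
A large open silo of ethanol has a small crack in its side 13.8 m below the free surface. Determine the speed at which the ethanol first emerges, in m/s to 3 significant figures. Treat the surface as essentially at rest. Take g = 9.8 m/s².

16.4 m/s

With the surface at rest and both surface and jet at atmospheric pressure, Bernoulli gives ρg h = ½ρv², so v = √(2gh) = √(2·9.8·13.8) = 16.4 m/s.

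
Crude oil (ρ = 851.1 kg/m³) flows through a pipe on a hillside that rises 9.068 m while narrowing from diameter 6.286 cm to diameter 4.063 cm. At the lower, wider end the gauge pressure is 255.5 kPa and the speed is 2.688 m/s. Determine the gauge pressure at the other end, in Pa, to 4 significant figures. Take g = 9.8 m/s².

Mass conservation (A₁v₁ = A₂v₂) gives v₂ = 2.688 × 31.03/12.97 = 6.434 m/s.
Applying Bernoulli between the two ends and solving for P₂: P₂ = P₁ + ½ρ(v₁² − v₂²) − ρgΔh.
P₂ = 255500 + ½·851.1·(2.688² − 6.434²) − 851.1·9.8·(+9.068) = 255500 + (-14540) − (75630) = 165300 Pa.

P₂ ≈ 165300 Pa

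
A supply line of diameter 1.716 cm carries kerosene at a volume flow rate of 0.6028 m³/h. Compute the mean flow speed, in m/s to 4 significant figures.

v = 0.7240 m/s

Q = 0.6028 m³/h = 0.0001674 m³/s.
v = Q/A = 0.0001674 / 0.0002313 = 0.7240 m/s.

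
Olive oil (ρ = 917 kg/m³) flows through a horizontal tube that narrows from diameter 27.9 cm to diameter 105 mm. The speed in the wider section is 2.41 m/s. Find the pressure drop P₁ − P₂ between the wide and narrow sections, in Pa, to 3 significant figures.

ΔP ≈ 130000 Pa

The volume flow rate is constant, so v₂ = (A₁/A₂)v₁ = (611/86.6)·2.41 = 17.0 m/s.
The pipe is horizontal, so Bernoulli reduces to P₁ + ½ρv₁² = P₂ + ½ρv₂².
P₁ − P₂ = ½·917·(17.0² − 2.41²) = ½·917·284 = 130000 Pa.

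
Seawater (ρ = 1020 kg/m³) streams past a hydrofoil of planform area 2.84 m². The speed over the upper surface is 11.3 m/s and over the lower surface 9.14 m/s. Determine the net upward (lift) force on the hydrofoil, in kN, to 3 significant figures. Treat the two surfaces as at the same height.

F = 63.9 kN

With equal heights on the two surfaces, Bernoulli gives P_lower − P_upper = ½ρ(v_upper² − v_lower²).
ΔP = ½·1020·(11.3² − 9.14²) = 22500 Pa.
Lift = ΔP · A = 22500 × 2.84 = 63900 N.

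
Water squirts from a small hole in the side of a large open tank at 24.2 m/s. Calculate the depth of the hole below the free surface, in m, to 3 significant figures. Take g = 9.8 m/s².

Inverting v = √(2gh) gives h = v² / 2g.
h = 24.2²/(2·9.8) = 586/19.60 = 29.9 m.

h = 29.9 m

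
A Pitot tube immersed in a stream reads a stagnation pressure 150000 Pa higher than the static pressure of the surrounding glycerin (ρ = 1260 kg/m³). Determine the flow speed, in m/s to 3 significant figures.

The dynamic pressure equals the rise in static pressure at the stagnation point: ΔP = ½ρv².
v = √(2ΔP/ρ) = √(2·150000/1260) = 15.4 m/s.

v ≈ 15.4 m/s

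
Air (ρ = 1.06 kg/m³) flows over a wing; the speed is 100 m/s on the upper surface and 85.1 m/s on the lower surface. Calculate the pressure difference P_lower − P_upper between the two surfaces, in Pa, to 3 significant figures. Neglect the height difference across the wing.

ΔP = 1460 Pa

Bernoulli (same height): P_lower − P_upper = ½ρ(v_upper² − v_lower²).
ΔP = ½·1.06·(100² − 85.1²) = 1460 Pa.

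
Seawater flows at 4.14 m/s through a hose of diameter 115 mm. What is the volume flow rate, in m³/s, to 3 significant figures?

0.0430 m³/s

Q = A·v = 0.0104 m² × 4.14 m/s = 0.0430 m³/s.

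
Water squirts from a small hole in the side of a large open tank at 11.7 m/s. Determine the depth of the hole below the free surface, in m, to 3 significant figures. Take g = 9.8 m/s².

Torricelli: v = √(2gh), so h = v²/(2g).
h = 11.7²/(2·9.8) = 137/19.60 = 6.98 m.

h ≈ 6.98 m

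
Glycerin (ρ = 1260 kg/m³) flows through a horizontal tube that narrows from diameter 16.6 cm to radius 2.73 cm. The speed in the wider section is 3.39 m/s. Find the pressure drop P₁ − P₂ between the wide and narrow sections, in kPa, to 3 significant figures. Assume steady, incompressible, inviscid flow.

By continuity, v₂ = v₁·A₁/A₂ = 3.39·(216/23.4) = 31.3 m/s.
The pipe is horizontal, so Bernoulli reduces to P₁ + ½ρv₁² = P₂ + ½ρv₂².
P₁ − P₂ = ½·1260·(31.3² − 3.39²) = ½·1260·970 = 611000 Pa.

611 kPa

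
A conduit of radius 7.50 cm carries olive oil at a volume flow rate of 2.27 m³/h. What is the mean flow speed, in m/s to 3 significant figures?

Q = 2.27 m³/h = 0.000631 m³/s.
v = Q/A = 0.000631 / 0.0177 = 0.0357 m/s.

v = 0.0357 m/s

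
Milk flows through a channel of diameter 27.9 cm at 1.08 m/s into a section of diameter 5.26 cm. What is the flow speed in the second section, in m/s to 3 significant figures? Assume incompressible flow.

The volume flow rate is constant, so v₂ = (A₁/A₂)v₁ = (611/21.7)·1.08 = 30.4 m/s.

v₂ ≈ 30.4 m/s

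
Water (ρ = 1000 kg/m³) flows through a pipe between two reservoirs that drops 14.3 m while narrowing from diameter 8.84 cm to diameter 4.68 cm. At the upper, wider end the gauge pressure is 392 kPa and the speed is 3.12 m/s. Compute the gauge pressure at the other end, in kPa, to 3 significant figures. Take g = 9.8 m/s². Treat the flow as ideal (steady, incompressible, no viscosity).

The volume flow rate is constant, so v₂ = (A₁/A₂)v₁ = (61.4/17.2)·3.12 = 11.1 m/s.
Bernoulli: P₁ + ½ρv₁² + ρg h₁ = P₂ + ½ρv₂² + ρg h₂, so P₂ = P₁ + ½ρ(v₁² − v₂²) − ρg(h₂ − h₁).
P₂ = 392000 + ½·1000·(3.12² − 11.1²) − 1000·9.8·(−14.3) = 392000 + (-57100) − (-140000) = 475000 Pa.

P₂ ≈ 475 kPa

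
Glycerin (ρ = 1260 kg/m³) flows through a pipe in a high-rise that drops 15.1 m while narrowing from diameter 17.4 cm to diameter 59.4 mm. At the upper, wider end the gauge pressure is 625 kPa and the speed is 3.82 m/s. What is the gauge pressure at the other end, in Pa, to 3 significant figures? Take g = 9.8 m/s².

P₂ = 144000 Pa

Mass conservation (A₁v₁ = A₂v₂) gives v₂ = 3.82 × 238/27.7 = 32.8 m/s.
Bernoulli: P₁ + ½ρv₁² + ρg h₁ = P₂ + ½ρv₂² + ρg h₂, so P₂ = P₁ + ½ρ(v₁² − v₂²) − ρg(h₂ − h₁).
P₂ = 625000 + ½·1260·(3.82² − 32.8²) − 1260·9.8·(−15.1) = 625000 + (-668000) − (-186000) = 144000 Pa.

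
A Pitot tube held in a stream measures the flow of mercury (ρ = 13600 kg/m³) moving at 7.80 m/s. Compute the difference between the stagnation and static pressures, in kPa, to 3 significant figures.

Bernoulli between the free stream and the stagnation point: ½ρv² = P_stag − P_static.
ΔP = ½·13600·7.80² = 414000 Pa.

ΔP = 414 kPa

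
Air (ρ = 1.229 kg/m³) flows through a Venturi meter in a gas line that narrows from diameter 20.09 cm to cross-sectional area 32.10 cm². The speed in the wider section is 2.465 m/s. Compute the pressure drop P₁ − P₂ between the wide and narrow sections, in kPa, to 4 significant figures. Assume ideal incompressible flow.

0.3604 kPa

The volume flow rate is constant, so v₂ = (A₁/A₂)v₁ = (317.0/32.10)·2.465 = 24.34 m/s.
With no height change, Bernoulli's equation is P₁ + ½ρv₁² = P₂ + ½ρv₂².
P₁ − P₂ = ½·1.229·(24.34² − 2.465²) = ½·1.229·586.5 = 360.4 Pa.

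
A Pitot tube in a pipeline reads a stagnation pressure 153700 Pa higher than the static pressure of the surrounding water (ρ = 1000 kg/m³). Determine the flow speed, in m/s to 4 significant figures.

Bernoulli between the free stream and the stagnation point: ½ρv² = P_stag − P_static.
v = √(2ΔP/ρ) = √(2·153700/1000) = 17.53 m/s.

17.53 m/s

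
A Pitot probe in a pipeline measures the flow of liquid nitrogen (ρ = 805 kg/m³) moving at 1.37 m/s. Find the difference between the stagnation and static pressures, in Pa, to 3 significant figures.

The dynamic pressure equals the rise in static pressure at the stagnation point: ΔP = ½ρv².
ΔP = ½·805·1.37² = 755 Pa.

755 Pa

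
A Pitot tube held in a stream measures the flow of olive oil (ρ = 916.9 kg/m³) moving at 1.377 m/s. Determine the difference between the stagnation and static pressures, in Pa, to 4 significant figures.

ΔP ≈ 869.3 Pa

The dynamic pressure equals the rise in static pressure at the stagnation point: ΔP = ½ρv².
ΔP = ½·916.9·1.377² = 869.3 Pa.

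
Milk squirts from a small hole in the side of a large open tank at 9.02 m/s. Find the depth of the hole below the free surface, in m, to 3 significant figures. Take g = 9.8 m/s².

h ≈ 4.15 m

Inverting v = √(2gh) gives h = v² / 2g.
h = 9.02²/(2·9.8) = 81.4/19.60 = 4.15 m.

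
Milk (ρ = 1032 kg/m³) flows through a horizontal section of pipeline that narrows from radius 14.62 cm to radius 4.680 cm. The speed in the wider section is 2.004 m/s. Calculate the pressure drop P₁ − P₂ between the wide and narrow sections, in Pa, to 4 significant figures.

ΔP ≈ 195300 Pa

Continuity gives A₁v₁ = A₂v₂, so v₂ = (671.5 cm²)/(68.81 cm²) × 2.004 m/s = 19.56 m/s.
Along the horizontal streamline, P + ½ρv² is constant.
P₁ − P₂ = ½·1032·(19.56² − 2.004²) = ½·1032·378.5 = 195300 Pa.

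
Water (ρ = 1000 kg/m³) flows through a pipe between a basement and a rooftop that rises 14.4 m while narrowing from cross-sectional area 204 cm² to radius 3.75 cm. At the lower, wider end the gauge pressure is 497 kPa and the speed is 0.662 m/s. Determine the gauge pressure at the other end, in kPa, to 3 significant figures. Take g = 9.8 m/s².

Continuity gives A₁v₁ = A₂v₂, so v₂ = (204 cm²)/(44.2 cm²) × 0.662 m/s = 3.06 m/s.
Energy conservation along the streamline gives P₂ = P₁ − ½ρ(v₂² − v₁²) − ρg(h₂ − h₁).
P₂ = 497000 + ½·1000·(0.662² − 3.06²) − 1000·9.8·(+14.4) = 497000 + (-4450) − (141000) = 351000 Pa.

P₂ ≈ 351 kPa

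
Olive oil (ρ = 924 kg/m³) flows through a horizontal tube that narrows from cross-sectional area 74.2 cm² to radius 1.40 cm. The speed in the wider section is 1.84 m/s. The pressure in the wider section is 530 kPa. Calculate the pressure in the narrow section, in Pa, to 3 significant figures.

Mass conservation (A₁v₁ = A₂v₂) gives v₂ = 1.84 × 74.2/6.16 = 22.2 m/s.
With no height change, Bernoulli's equation is P₁ + ½ρv₁² = P₂ + ½ρv₂².
P₂ = P₁ − ½ρ(v₂² − v₁²) = 530000 − ½·924·(22.2² − 1.84²) = 530000 − 226000 = 304000 Pa.

P₂ ≈ 304000 Pa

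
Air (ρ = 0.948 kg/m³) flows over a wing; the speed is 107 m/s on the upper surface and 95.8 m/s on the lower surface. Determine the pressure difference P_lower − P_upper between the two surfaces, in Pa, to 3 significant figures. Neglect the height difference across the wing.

ΔP = 1080 Pa

Bernoulli (same height): P_lower − P_upper = ½ρ(v_upper² − v_lower²).
ΔP = ½·0.948·(107² − 95.8²) = 1080 Pa.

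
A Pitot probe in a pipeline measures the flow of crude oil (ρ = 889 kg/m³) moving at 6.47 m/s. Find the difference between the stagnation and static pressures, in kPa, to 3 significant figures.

ΔP ≈ 18.6 kPa

The dynamic pressure equals the rise in static pressure at the stagnation point: ΔP = ½ρv².
ΔP = ½·889·6.47² = 18600 Pa.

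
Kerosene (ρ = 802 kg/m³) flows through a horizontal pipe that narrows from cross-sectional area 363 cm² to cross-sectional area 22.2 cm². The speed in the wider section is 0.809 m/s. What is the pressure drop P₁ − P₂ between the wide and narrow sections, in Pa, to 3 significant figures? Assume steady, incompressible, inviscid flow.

By continuity, v₂ = v₁·A₁/A₂ = 0.809·(363/22.2) = 13.2 m/s.
Bernoulli (h₁ = h₂): P₁ − P₂ = ½ρ(v₂² − v₁²).
P₁ − P₂ = ½·802·(13.2² − 0.809²) = ½·802·174 = 69900 Pa.

69900 Pa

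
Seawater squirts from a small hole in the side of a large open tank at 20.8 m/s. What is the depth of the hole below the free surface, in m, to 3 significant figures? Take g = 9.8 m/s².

Inverting v = √(2gh) gives h = v² / 2g.
h = 20.8²/(2·9.8) = 433/19.60 = 22.1 m.

h = 22.1 m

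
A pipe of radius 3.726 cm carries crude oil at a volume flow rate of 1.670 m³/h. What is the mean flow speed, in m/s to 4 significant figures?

v ≈ 0.1064 m/s

Q = 1.670 m³/h = 0.0004639 m³/s.
v = Q/A = 0.0004639 / 0.004361 = 0.1064 m/s.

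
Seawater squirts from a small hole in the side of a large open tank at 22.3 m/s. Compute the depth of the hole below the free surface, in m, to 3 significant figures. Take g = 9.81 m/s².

Torricelli: v = √(2gh), so h = v²/(2g).
h = 22.3²/(2·9.81) = 497/19.62 = 25.3 m.

h = 25.3 m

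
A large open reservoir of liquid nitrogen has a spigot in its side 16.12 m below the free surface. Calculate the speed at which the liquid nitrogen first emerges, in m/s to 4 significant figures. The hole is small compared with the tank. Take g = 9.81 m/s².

v ≈ 17.78 m/s

With the surface at rest and both surface and jet at atmospheric pressure, Bernoulli gives ρg h = ½ρv², so v = √(2gh) = √(2·9.81·16.12) = 17.78 m/s.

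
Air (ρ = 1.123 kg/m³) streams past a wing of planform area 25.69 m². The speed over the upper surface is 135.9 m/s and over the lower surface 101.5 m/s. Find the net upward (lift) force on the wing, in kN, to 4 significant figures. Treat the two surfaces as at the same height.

With equal heights on the two surfaces, Bernoulli gives P_lower − P_upper = ½ρ(v_upper² − v_lower²).
ΔP = ½·1.123·(135.9² − 101.5²) = 4586 Pa.
Lift = ΔP · A = 4586 × 25.69 = 117800 N.

F ≈ 117.8 kN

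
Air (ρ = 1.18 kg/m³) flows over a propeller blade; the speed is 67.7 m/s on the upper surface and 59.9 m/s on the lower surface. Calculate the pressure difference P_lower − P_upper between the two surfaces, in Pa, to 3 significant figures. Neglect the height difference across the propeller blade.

587 Pa

The pressure is lower where the speed is higher: ΔP = ½ρ(v_up² − v_low²).
ΔP = ½·1.18·(67.7² − 59.9²) = 587 Pa.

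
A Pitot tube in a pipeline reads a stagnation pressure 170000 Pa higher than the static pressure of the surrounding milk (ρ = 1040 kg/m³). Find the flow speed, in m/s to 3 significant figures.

The dynamic pressure equals the rise in static pressure at the stagnation point: ΔP = ½ρv².
v = √(2ΔP/ρ) = √(2·170000/1040) = 18.1 m/s.

v ≈ 18.1 m/s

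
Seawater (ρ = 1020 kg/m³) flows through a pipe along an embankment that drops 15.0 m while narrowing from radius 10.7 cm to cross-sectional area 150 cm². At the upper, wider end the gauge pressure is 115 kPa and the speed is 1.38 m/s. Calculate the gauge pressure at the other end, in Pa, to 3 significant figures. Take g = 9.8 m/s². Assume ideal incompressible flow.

P₂ ≈ 260000 Pa

Mass conservation (A₁v₁ = A₂v₂) gives v₂ = 1.38 × 360/150 = 3.31 m/s.
Bernoulli: P₁ + ½ρv₁² + ρg h₁ = P₂ + ½ρv₂² + ρg h₂, so P₂ = P₁ + ½ρ(v₁² − v₂²) − ρg(h₂ − h₁).
P₂ = 115000 + ½·1020·(1.38² − 3.31²) − 1020·9.8·(−15.0) = 115000 + (-4610) − (-150000) = 260000 Pa.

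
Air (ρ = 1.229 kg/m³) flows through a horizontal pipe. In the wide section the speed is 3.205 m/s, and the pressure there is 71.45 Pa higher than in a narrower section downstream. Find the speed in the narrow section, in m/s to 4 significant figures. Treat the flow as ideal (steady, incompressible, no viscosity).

v₂ ≈ 11.25 m/s

With h₁ = h₂, rearranging Bernoulli gives v₂ = √(v₁² + 2ΔP/ρ).
v₂ = √(3.205² + 2·71.45/1.229) = √(10.27 + 116.3) = 11.25 m/s.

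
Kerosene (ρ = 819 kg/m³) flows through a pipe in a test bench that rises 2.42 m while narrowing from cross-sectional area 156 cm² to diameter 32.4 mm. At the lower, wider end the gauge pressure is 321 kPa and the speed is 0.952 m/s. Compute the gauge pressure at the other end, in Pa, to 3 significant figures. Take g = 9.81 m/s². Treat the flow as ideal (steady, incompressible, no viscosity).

Continuity gives A₁v₁ = A₂v₂, so v₂ = (156 cm²)/(8.24 cm²) × 0.952 m/s = 18.0 m/s.
Energy conservation along the streamline gives P₂ = P₁ − ½ρ(v₂² − v₁²) − ρg(h₂ − h₁).
P₂ = 321000 + ½·819·(0.952² − 18.0²) − 819·9.81·(+2.42) = 321000 + (-132000) − (19400) = 169000 Pa.

P₂ ≈ 169000 Pa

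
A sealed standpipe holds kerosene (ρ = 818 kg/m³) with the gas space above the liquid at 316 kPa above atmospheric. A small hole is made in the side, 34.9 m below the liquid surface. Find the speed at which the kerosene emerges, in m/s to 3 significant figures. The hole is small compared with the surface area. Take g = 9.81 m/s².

Take point 1 at the surface (v₁ ≈ 0) and point 2 at the hole (at atmospheric pressure). Bernoulli: P₁ + ρg h = P_atm + ½ρv₂².
With P₁ − P_atm = 316000 Pa, v₂ = √(2gh + 2ΔP/ρ) = √(2·9.81·34.9 + 2·316000/818) = 38.2 m/s.

v ≈ 38.2 m/s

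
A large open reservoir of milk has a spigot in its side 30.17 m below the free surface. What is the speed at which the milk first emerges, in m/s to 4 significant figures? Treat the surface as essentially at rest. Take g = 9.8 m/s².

Torricelli's result v = √(2gh) gives v = √(2·9.8·30.17) = 24.32 m/s.

v ≈ 24.32 m/s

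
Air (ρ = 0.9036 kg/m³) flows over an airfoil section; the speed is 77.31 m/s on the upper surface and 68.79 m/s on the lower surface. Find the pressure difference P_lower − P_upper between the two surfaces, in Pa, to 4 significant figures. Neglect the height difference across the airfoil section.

562.4 Pa

Bernoulli (same height): P_lower − P_upper = ½ρ(v_upper² − v_lower²).
ΔP = ½·0.9036·(77.31² − 68.79²) = 562.4 Pa.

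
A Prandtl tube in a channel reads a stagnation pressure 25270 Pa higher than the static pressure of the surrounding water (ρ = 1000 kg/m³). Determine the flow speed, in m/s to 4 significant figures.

v = 7.109 m/s

At the stagnation point the flow is brought to rest, so Bernoulli gives P_stag − P_static = ½ρv².
v = √(2ΔP/ρ) = √(2·25270/1000) = 7.109 m/s.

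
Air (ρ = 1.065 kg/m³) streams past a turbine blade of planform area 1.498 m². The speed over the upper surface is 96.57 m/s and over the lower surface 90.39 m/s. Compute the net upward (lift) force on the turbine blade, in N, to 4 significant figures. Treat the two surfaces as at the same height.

From P + ½ρv² = const at equal height, P_low − P_up = ½ρ(v_up² − v_low²).
ΔP = ½·1.065·(96.57² − 90.39²) = 615.3 Pa.
Lift = ΔP · A = 615.3 × 1.498 = 921.7 N.

F = 921.7 N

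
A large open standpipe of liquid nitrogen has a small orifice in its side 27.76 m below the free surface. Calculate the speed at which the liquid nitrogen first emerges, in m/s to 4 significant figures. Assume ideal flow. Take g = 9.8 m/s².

23.33 m/s

The surface is effectively still and both ends are open, so ½v² = gh and v = √(2·9.8·27.76) = 23.33 m/s.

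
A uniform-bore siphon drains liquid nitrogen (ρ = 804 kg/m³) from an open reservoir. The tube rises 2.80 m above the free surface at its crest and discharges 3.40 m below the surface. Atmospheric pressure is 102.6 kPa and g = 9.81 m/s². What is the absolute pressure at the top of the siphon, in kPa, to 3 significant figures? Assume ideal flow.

P_top ≈ 53.7 kPa

From the surface to the outlet (both open to atmosphere, surface at rest): v = √(2g·h_out) = √(2·9.81·3.40) = 8.17 m/s.
The bore is uniform, so the speed at the crest is the same v. Bernoulli surface→crest: P_atm = P_top + ½ρv² + ρg·h_top.
P_top = 102600 − ½·804·8.17² − 804·9.81·2.80 = 53700 Pa.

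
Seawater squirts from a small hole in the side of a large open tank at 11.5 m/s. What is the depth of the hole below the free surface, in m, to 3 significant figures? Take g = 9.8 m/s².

For a small hole in a large open tank, ½v² = gh, giving h = v²/(2g).
h = 11.5²/(2·9.8) = 132/19.60 = 6.75 m.

6.75 m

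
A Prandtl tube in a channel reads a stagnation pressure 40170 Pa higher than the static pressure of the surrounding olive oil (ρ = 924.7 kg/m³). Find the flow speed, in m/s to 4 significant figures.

At the stagnation point the flow is brought to rest, so Bernoulli gives P_stag − P_static = ½ρv².
v = √(2ΔP/ρ) = √(2·40170/924.7) = 9.321 m/s.

v ≈ 9.321 m/s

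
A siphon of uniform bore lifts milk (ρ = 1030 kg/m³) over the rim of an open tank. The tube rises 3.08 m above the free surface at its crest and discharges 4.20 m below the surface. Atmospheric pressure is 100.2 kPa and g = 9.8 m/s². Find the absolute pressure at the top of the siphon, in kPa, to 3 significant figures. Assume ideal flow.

Bernoulli surface→outlet gives ½v² = g·h_out, so v = √(2·9.8·4.20) = 9.07 m/s.
Continuity keeps v the same throughout the tube; from surface to crest, P_atm + 0 = P_top + ½ρv² + ρg·h_top.
P_top = 100200 − ½·1030·9.07² − 1030·9.8·3.08 = 26700 Pa.

P_top = 26.7 kPa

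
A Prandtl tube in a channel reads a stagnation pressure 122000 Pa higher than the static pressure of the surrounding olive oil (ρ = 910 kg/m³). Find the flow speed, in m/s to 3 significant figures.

v = 16.4 m/s

The dynamic pressure equals the rise in static pressure at the stagnation point: ΔP = ½ρv².
v = √(2ΔP/ρ) = √(2·122000/910) = 16.4 m/s.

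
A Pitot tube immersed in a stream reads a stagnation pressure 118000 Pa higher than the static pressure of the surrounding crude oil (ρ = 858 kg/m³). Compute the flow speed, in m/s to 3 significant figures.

v = 16.6 m/s

Bernoulli between the free stream and the stagnation point: ½ρv² = P_stag − P_static.
v = √(2ΔP/ρ) = √(2·118000/858) = 16.6 m/s.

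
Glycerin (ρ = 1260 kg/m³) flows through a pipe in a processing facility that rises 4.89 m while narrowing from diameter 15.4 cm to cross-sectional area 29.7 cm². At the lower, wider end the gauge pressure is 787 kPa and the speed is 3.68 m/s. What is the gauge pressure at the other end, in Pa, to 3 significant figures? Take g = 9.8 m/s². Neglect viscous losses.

P₂ ≈ 400000 Pa

Continuity gives A₁v₁ = A₂v₂, so v₂ = (186 cm²)/(29.7 cm²) × 3.68 m/s = 23.1 m/s.
Bernoulli: P₁ + ½ρv₁² + ρg h₁ = P₂ + ½ρv₂² + ρg h₂, so P₂ = P₁ + ½ρ(v₁² − v₂²) − ρg(h₂ − h₁).
P₂ = 787000 + ½·1260·(3.68² − 23.1²) − 1260·9.8·(+4.89) = 787000 + (-327000) − (60400) = 400000 Pa.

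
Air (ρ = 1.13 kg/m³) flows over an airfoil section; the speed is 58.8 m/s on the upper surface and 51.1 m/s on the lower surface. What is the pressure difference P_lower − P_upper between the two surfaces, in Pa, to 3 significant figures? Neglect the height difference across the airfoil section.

Bernoulli (same height): P_lower − P_upper = ½ρ(v_upper² − v_lower²).
ΔP = ½·1.13·(58.8² − 51.1²) = 478 Pa.

ΔP ≈ 478 Pa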